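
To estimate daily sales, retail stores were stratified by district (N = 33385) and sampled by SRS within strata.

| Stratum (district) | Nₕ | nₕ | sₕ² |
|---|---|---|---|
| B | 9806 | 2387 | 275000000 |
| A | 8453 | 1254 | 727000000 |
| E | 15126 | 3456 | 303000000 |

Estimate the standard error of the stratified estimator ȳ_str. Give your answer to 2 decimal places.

230.34

Var(ȳ_str) = Σₕ Wₕ²(1 − fₕ)sₕ²/nₕ with Wₕ = Nₕ/N, N = 33385.
B: Wₕ = 0.29372473; term = 0.29372473²·(1 − 0.24342239)·275000000/2387 = 7519.9469.
A: Wₕ = 0.25319754; term = 0.25319754²·(1 − 0.14834970)·727000000/1254 = 31653.166.
E: Wₕ = 0.45307773; term = 0.45307773²·(1 − 0.22848076)·303000000/3456 = 13885.486.
Sum = 53058.599.
SE = √(53058.599) = 230.34.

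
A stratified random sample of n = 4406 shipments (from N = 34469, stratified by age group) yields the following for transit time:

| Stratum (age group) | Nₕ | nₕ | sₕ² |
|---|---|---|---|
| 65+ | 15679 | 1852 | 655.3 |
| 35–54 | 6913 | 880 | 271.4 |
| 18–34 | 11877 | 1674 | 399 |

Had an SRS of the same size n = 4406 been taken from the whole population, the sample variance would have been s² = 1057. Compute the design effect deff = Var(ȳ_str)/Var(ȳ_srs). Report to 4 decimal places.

Var(ȳ_str) = Σ Wₕ²(1−fₕ)sₕ²/nₕ with Wₕ = Nₕ/34469:
  65+: (15679/34469)²·(1−1852/15679)·655.3/1852 = 0.06456366
  35–54: (6913/34469)²·(1−880/6913)·271.4/880 = 0.010826041
  18–34: (11877/34469)²·(1−1674/11877)·399/1674 = 0.024310546
  → Var(ȳ_str) = 0.099700247.
Var(ȳ_srs) = (1 − 4406/34469)·1057/4406 = 0.2092349.
deff = 0.099700247 / 0.2092349 = 0.4765.

0.4765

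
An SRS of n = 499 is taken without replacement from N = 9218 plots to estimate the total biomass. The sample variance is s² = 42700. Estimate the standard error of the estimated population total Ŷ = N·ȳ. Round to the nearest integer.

82931

Var(Ŷ) = N²·Var(ȳ) = N²·(1 − n/N)·s²/n.
f = 499/9218 = 0.05413322; Var(ȳ) = 0.94586678·42700/499 = 80.938901.
Var(Ŷ) = 9218² · 80.938901 = 6.8775018 × 10^9.
SE(Ŷ) = √(6.8775018 × 10^9) = 82931.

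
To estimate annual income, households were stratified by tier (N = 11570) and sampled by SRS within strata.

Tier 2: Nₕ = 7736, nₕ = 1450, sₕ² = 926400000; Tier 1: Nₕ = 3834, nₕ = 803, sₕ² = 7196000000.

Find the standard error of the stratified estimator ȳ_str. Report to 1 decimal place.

Var(ȳ_str) = Σₕ Wₕ²(1 − fₕ)sₕ²/nₕ with Wₕ = Nₕ/N, N = 11570.
Tier 2: Wₕ = 0.66862576; term = 0.66862576²·(1 − 0.18743537)·926400000/1450 = 232089.06.
Tier 1: Wₕ = 0.33137424; term = 0.33137424²·(1 − 0.20944184)·7196000000/803 = 777941.49.
Sum = 1.0100306 × 10^6.
SE = √(1.0100306 × 10^6) = 1005.0.

1005.0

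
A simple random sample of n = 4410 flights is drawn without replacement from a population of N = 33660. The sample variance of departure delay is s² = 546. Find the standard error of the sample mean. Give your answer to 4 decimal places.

0.3280

Under SRS without replacement, Var(ȳ) = (1 − f)·s²/n with f = n/N = 4410/33660 = 0.13101604.
Var(ȳ) = (1 − 0.13101604)·546/4410 = 0.86898396·0.12380952 = 0.10758849.
SE(ȳ) = √(0.10758849) = 0.3280.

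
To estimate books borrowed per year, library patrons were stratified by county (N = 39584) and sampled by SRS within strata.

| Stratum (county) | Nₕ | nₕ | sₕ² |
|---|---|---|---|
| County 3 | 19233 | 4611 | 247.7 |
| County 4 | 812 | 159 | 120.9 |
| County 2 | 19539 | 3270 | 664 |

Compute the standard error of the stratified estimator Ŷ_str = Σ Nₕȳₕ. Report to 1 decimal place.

Var(Ŷ_str) = Σₕ Nₕ²(1 − fₕ)sₕ²/nₕ.
County 3: 19233²·(1 − 4611/19233)·247.7/4611 = 1.5107225 × 10^7.
County 4: 812²·(1 − 159/812)·120.9/159 = 403179.45.
County 2: 19539²·(1 − 3270/19539)·664/3270 = 6.4548108 × 10^7.
Sum = 8.0058512 × 10^7.
SE = √(8.0058512 × 10^7) = 8947.5.

8947.5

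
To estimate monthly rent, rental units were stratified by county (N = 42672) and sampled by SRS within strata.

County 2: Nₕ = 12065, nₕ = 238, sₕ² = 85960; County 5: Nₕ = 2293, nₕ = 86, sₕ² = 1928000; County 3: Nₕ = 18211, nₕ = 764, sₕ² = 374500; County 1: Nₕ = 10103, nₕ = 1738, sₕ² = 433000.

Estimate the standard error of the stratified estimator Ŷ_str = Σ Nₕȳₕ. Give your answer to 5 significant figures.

584630

Var(Ŷ_str) = Σₕ Nₕ²(1 − fₕ)sₕ²/nₕ.
County 2: 12065²·(1 − 238/12065)·85960/238 = 5.1537266 × 10^10.
County 5: 2293²·(1 − 86/2293)·1928000/86 = 1.1345273 × 10^11.
County 3: 18211²·(1 − 764/18211)·374500/764 = 1.5574461 × 10^11.
County 1: 10103²·(1 − 1738/10103)·433000/1738 = 2.105496 × 10^10.
Sum = 3.4178957 × 10^11.
SE = √(3.4178957 × 10^11) = 584630.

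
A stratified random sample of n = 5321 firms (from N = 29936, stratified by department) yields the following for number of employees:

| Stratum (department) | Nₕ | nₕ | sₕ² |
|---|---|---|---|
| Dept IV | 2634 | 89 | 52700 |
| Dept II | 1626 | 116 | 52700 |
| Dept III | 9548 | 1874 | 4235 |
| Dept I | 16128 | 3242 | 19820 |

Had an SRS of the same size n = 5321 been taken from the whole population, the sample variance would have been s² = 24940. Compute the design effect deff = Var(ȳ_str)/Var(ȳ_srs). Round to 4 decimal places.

Var(ȳ_str) = Σ Wₕ²(1−fₕ)sₕ²/nₕ with Wₕ = Nₕ/29936:
  Dept IV: (2634/29936)²·(1−89/2634)·52700/89 = 4.4293156
  Dept II: (1626/29936)²·(1−116/1626)·52700/116 = 1.2446939
  Dept III: (9548/29936)²·(1−1874/9548)·4235/1874 = 0.18476959
  Dept I: (16128/29936)²·(1−3242/16128)·19820/3242 = 1.4177568
  → Var(ȳ_str) = 7.2765359.
Var(ȳ_srs) = (1 − 5321/29936)·24940/5321 = 3.8539783.
deff = 7.2765359 / 3.8539783 = 1.8881.

1.8881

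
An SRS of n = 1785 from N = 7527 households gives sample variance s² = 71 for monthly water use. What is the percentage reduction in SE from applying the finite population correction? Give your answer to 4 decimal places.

12.6585

f = n/N = 1785/7527 = 0.23714627.
SE_no-fpc = √(s²/n) = 0.19943899; SE_fpc = √((1−f)s²/n) = 0.174193.
Ratio = √(1−f) = 0.87341498. Reduction = 100·(1 − 0.87341498) = 12.6585%.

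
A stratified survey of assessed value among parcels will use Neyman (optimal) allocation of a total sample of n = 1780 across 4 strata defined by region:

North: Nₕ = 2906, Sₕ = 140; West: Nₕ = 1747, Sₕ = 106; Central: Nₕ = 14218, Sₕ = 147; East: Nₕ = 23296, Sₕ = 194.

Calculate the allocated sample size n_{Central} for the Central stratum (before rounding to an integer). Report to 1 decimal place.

Neyman allocation: nₕ = n·NₕSₕ / Σⱼ NⱼSⱼ.
Σ NⱼSⱼ = 2906·140 + 1747·106 + 14218·147 + 23296·194 = 7.201492 × 10^6.
n_{Central} = 1780·14218·147 / (7.201492 × 10^6) = 516.6.

516.6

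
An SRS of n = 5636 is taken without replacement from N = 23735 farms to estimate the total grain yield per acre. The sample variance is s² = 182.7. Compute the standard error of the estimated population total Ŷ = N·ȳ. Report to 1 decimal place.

3731.7

Var(Ŷ) = N²·Var(ȳ) = N²·(1 − n/N)·s²/n.
f = 5636/23735 = 0.23745523; Var(ȳ) = 0.76254477·182.7/5636 = 0.024719114.
Var(Ŷ) = 23735² · 0.024719114 = 1.3925518 × 10^7.
SE(Ŷ) = √(1.3925518 × 10^7) = 3731.7.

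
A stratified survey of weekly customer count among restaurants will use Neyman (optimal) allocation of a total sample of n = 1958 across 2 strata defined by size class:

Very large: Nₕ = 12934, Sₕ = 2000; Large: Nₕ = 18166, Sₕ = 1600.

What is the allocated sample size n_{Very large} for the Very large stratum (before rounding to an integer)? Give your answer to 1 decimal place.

922.0

Neyman allocation: nₕ = n·NₕSₕ / Σⱼ NⱼSⱼ.
Σ NⱼSⱼ = 12934·2000 + 18166·1600 = 5.49336 × 10^7.
n_{Very large} = 1958·12934·2000 / (5.49336 × 10^7) = 922.0.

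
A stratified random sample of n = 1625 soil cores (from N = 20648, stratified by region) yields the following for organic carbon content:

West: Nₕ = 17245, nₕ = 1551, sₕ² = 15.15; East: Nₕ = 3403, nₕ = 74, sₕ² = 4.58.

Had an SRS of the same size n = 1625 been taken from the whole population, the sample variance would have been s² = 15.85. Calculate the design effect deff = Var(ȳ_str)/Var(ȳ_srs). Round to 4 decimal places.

0.8730

Var(ȳ_str) = Σ Wₕ²(1−fₕ)sₕ²/nₕ with Wₕ = Nₕ/20648:
  West: (17245/20648)²·(1−1551/17245)·15.15/1551 = 0.006200714
  East: (3403/20648)²·(1−74/3403)·4.58/74 = 0.0016445744
  → Var(ȳ_str) = 0.0078452884.
Var(ȳ_srs) = (1 − 1625/20648)·15.85/1625 = 0.0089862173.
deff = 0.0078452884 / 0.0089862173 = 0.8730.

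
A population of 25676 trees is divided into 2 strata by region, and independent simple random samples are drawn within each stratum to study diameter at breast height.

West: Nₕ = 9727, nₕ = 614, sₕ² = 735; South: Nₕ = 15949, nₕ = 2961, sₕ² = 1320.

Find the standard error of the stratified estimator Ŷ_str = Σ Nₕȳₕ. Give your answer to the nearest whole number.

Var(Ŷ_str) = Σₕ Nₕ²(1 − fₕ)sₕ²/nₕ.
West: 9727²·(1 − 614/9727)·735/614 = 1.0611072 × 10^8.
South: 15949²·(1 − 2961/15949)·1320/2961 = 9.2344548 × 10^7.
Sum = 1.9845527 × 10^8.
SE = √(1.9845527 × 10^8) = 14087.

14087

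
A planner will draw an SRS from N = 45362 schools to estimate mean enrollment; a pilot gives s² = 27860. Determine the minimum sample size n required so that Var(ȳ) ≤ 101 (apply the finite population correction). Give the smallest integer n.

Without fpc, n₀ = s²/D = 27860/101 = 275.8416.
With fpc, (1 − n/N)·s²/n ≤ D requires n ≥ n₀/(1 + n₀/N) = 275.8416/(1 + 275.8416/45362) = 274.1744.
Rounding up, n = 275.

275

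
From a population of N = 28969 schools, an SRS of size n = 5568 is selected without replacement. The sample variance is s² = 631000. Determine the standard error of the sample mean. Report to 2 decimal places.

Under SRS without replacement, Var(ȳ) = (1 − f)·s²/n with f = n/N = 5568/28969 = 0.19220546.
Var(ȳ) = (1 − 0.19220546)·631000/5568 = 0.80779454·113.32615 = 91.544245.
SE(ȳ) = √(91.544245) = 9.57.

9.57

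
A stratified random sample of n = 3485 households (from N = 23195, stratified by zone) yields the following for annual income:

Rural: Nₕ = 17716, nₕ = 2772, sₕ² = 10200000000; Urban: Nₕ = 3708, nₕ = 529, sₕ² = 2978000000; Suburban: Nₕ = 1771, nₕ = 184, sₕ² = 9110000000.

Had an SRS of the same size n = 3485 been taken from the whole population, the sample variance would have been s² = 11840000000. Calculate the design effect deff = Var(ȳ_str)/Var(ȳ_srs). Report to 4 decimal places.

Var(ȳ_str) = Σ Wₕ²(1−fₕ)sₕ²/nₕ with Wₕ = Nₕ/23195:
  Rural: (17716/23195)²·(1−2772/17716)·10200000000/2772 = 1.8107176 × 10^6
  Urban: (3708/23195)²·(1−529/3708)·2978000000/529 = 123341.87
  Suburban: (1771/23195)²·(1−184/1771)·9110000000/184 = 258646.91
  → Var(ȳ_str) = 2.1927064 × 10^6.
Var(ȳ_srs) = (1 − 3485/23195)·11840000000/3485 = 2.8869627 × 10^6.
deff = (2.1927064 × 10^6) / (2.8869627 × 10^6) = 0.7595.

0.7595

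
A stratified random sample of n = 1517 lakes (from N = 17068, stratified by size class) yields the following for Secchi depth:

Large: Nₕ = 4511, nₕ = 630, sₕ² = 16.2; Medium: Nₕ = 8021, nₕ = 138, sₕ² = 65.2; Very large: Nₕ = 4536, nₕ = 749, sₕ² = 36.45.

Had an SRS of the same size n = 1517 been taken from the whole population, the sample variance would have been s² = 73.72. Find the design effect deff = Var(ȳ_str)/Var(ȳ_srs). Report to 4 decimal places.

2.4158

Var(ȳ_str) = Σ Wₕ²(1−fₕ)sₕ²/nₕ with Wₕ = Nₕ/17068:
  Large: (4511/17068)²·(1−630/4511)·16.2/630 = 0.0015453458
  Medium: (8021/17068)²·(1−138/8021)·65.2/138 = 0.10254708
  Very large: (4536/17068)²·(1−749/4536)·36.45/749 = 0.002869583
  → Var(ȳ_str) = 0.10696201.
Var(ȳ_srs) = (1 − 1517/17068)·73.72/1517 = 0.044276719.
deff = 0.10696201 / 0.044276719 = 2.4158.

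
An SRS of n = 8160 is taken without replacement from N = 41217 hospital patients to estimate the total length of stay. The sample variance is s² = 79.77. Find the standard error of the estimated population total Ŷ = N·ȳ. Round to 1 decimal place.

3649.6

Var(Ŷ) = N²·Var(ȳ) = N²·(1 − n/N)·s²/n.
f = 8160/41217 = 0.19797656; Var(ȳ) = 0.80202344·79.77/8160 = 0.0078403688.
Var(Ŷ) = 41217² · 0.0078403688 = 1.3319541 × 10^7.
SE(Ŷ) = √(1.3319541 × 10^7) = 3649.6.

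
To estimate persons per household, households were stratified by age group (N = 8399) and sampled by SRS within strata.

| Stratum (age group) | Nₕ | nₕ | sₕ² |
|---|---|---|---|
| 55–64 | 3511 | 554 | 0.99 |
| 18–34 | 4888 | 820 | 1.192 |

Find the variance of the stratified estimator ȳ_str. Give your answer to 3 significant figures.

Var(ȳ_str) = Σₕ Wₕ²(1 − fₕ)sₕ²/nₕ with Wₕ = Nₕ/N, N = 8399.
55–64: Wₕ = 0.41802596; term = 0.41802596²·(1 − 0.15778980)·0.99/554 = 2.6299799 × 10^-4.
18–34: Wₕ = 0.58197404; term = 0.58197404²·(1 − 0.16775777)·1.192/820 = 4.097504 × 10^-4.
Sum = 6.7274839 × 10^-4.

6.73 × 10^-4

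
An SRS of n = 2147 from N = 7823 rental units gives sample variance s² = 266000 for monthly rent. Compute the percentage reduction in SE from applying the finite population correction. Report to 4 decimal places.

14.8206

f = n/N = 2147/7823 = 0.27444714.
SE_no-fpc = √(s²/n) = 11.130759; SE_fpc = √((1−f)s²/n) = 9.481113.
Ratio = √(1−f) = 0.85179391. Reduction = 100·(1 − 0.85179391) = 14.8206%.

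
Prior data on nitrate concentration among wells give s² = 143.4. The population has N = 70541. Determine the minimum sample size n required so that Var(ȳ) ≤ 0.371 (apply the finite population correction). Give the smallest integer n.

Without fpc, n₀ = s²/D = 143.4/0.371 = 386.5229.
With fpc, (1 − n/N)·s²/n ≤ D requires n ≥ n₀/(1 + n₀/N) = 386.5229/(1 + 386.5229/70541) = 384.4165.
Rounding up, n = 385.

385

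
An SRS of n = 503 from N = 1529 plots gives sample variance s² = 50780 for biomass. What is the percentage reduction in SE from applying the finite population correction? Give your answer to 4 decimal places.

18.0838

f = n/N = 503/1529 = 0.32897319.
SE_no-fpc = √(s²/n) = 10.0476; SE_fpc = √((1−f)s²/n) = 8.2306151.
Ratio = √(1−f) = 0.81916226. Reduction = 100·(1 − 0.81916226) = 18.0838%.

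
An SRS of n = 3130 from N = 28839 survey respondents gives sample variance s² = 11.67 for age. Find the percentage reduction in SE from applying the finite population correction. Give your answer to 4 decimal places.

f = n/N = 3130/28839 = 0.10853358.
SE_no-fpc = √(s²/n) = 0.061060908; SE_fpc = √((1−f)s²/n) = 0.057652183.
Ratio = √(1−f) = 0.94417499. Reduction = 100·(1 − 0.94417499) = 5.5825%.

5.5825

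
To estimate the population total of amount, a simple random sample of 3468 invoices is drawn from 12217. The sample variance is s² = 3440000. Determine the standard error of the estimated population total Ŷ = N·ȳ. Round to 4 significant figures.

325600

Var(Ŷ) = N²·Var(ȳ) = N²·(1 − n/N)·s²/n.
f = 3468/12217 = 0.28386674; Var(ȳ) = 0.71613326·3440000/3468 = 710.35133.
Var(Ŷ) = 12217² · 710.35133 = 1.0602355 × 10^11.
SE(Ŷ) = √(1.0602355 × 10^11) = 325600.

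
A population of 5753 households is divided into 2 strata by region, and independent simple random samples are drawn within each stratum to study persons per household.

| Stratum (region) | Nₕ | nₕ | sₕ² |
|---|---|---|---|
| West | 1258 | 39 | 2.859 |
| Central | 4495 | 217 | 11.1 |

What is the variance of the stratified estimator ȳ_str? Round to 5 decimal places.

0.03312

Var(ȳ_str) = Σₕ Wₕ²(1 − fₕ)sₕ²/nₕ with Wₕ = Nₕ/N, N = 5753.
West: Wₕ = 0.21866852; term = 0.21866852²·(1 − 0.03100159)·2.859/39 = 0.0033966058.
Central: Wₕ = 0.78133148; term = 0.78133148²·(1 − 0.04827586)·11.1/217 = 0.029719738.
Sum = 0.033116344.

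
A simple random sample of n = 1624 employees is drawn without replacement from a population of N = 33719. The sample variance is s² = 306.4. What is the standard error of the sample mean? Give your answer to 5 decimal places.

Under SRS without replacement, Var(ȳ) = (1 − f)·s²/n with f = n/N = 1624/33719 = 0.04816276.
Var(ȳ) = (1 − 0.04816276)·306.4/1624 = 0.95183724·0.18866995 = 0.17958309.
SE(ȳ) = √(0.17958309) = 0.42377.

0.42377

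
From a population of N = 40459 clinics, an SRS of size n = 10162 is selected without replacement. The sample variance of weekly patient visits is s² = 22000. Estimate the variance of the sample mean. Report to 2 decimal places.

Under SRS without replacement, Var(ȳ) = (1 − f)·s²/n with f = n/N = 10162/40459 = 0.25116785.
Var(ȳ) = (1 − 0.25116785)·22000/10162 = 0.74883215·2.1649282 = 1.6211678.

1.62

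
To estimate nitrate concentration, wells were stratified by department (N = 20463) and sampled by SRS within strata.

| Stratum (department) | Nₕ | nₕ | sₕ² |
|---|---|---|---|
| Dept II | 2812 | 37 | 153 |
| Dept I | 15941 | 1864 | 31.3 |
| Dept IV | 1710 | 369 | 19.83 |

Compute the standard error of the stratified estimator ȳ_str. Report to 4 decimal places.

Var(ȳ_str) = Σₕ Wₕ²(1 − fₕ)sₕ²/nₕ with Wₕ = Nₕ/N, N = 20463.
Dept II: Wₕ = 0.13741876; term = 0.13741876²·(1 − 0.01315789)·153/37 = 0.077060071.
Dept I: Wₕ = 0.77901578; term = 0.77901578²·(1 − 0.11693118)·31.3/1864 = 0.0089988185.
Dept IV: Wₕ = 0.08356546; term = 0.08356546²·(1 − 0.21578947)·19.83/369 = 2.9429483 × 10^-4.
Sum = 0.086353184.
SE = √(0.086353184) = 0.2939.

0.2939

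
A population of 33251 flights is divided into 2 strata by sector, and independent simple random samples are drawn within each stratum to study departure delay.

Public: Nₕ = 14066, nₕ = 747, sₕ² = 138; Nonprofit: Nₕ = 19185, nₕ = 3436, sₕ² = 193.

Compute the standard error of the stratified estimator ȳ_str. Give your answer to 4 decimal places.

Var(ȳ_str) = Σₕ Wₕ²(1 − fₕ)sₕ²/nₕ with Wₕ = Nₕ/N, N = 33251.
Public: Wₕ = 0.42302487; term = 0.42302487²·(1 − 0.05310678)·138/747 = 0.031303384.
Nonprofit: Wₕ = 0.57697513; term = 0.57697513²·(1 − 0.17909825)·193/3436 = 0.01535004.
Sum = 0.046653424.
SE = √(0.046653424) = 0.2160.

0.2160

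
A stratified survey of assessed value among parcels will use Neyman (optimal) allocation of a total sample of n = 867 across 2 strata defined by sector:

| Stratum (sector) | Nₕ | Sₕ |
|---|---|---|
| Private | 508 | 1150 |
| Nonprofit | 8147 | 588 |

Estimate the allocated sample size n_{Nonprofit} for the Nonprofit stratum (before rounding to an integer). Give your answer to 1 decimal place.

Neyman allocation: nₕ = n·NₕSₕ / Σⱼ NⱼSⱼ.
Σ NⱼSⱼ = 508·1150 + 8147·588 = 5.374636 × 10^6.
n_{Nonprofit} = 867·8147·588 / (5.374636 × 10^6) = 772.8.

772.8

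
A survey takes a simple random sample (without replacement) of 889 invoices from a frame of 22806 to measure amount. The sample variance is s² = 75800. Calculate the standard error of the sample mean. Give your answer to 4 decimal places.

Under SRS without replacement, Var(ȳ) = (1 − f)·s²/n with f = n/N = 889/22806 = 0.03898097.
Var(ȳ) = (1 − 0.03898097)·75800/889 = 0.96101903·85.264342 = 81.940655.
SE(ȳ) = √(81.940655) = 9.0521.

9.0521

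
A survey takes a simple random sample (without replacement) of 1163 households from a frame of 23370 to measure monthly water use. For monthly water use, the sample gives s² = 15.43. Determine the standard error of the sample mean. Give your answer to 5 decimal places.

Under SRS without replacement, Var(ȳ) = (1 − f)·s²/n with f = n/N = 1163/23370 = 0.04976466.
Var(ȳ) = (1 − 0.04976466)·15.43/1163 = 0.95023534·0.013267412 = 0.012607164.
SE(ȳ) = √(0.012607164) = 0.11228.

0.11228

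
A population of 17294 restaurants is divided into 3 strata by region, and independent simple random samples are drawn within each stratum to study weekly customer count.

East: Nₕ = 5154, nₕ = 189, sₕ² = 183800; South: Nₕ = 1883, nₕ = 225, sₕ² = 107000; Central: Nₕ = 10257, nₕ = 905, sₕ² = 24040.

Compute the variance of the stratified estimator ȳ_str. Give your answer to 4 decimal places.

Var(ȳ_str) = Σₕ Wₕ²(1 − fₕ)sₕ²/nₕ with Wₕ = Nₕ/N, N = 17294.
East: Wₕ = 0.29802244; term = 0.29802244²·(1 − 0.03667055)·183800/189 = 83.206348.
South: Wₕ = 0.10888169; term = 0.10888169²·(1 − 0.11949018)·107000/225 = 4.9641534.
Central: Wₕ = 0.59309587; term = 0.59309587²·(1 − 0.08823243)·24040/905 = 8.5196122.
Sum = 96.690114.

96.6901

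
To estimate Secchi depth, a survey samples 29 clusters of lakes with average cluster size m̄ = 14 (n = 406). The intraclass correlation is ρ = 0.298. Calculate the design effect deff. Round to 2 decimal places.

4.87

deff = 1 + (14 − 1)·0.298 = 1 + 3.874 = 4.874.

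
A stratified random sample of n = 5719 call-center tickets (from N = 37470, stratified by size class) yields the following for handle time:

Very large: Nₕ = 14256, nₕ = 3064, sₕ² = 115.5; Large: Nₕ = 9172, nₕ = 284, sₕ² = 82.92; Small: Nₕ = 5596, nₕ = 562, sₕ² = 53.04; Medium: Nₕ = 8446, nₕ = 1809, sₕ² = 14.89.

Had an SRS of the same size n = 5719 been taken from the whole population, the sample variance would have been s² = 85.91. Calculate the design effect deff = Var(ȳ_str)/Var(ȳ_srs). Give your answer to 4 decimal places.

1.8429

Var(ȳ_str) = Σ Wₕ²(1−fₕ)sₕ²/nₕ with Wₕ = Nₕ/37470:
  Very large: (14256/37470)²·(1−3064/14256)·115.5/3064 = 0.0042838201
  Large: (9172/37470)²·(1−284/9172)·82.92/284 = 0.016952809
  Small: (5596/37470)²·(1−562/5596)·53.04/562 = 0.0018936108
  Medium: (8446/37470)²·(1−1809/8446)·14.89/1809 = 3.2863335 × 10^-4
  → Var(ȳ_str) = 0.023458873.
Var(ȳ_srs) = (1 − 5719/37470)·85.91/5719 = 0.012729089.
deff = 0.023458873 / 0.012729089 = 1.8429.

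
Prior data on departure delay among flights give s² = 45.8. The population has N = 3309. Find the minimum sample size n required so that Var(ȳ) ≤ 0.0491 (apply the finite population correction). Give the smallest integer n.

728

Without fpc, n₀ = s²/D = 45.8/0.0491 = 932.7902.
With fpc, (1 − n/N)·s²/n ≤ D requires n ≥ n₀/(1 + n₀/N) = 932.7902/(1 + 932.7902/3309) = 727.6651.
Rounding up, n = 728.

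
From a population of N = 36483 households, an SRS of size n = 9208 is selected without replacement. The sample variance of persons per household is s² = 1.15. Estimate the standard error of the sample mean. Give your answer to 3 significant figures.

Under SRS without replacement, Var(ȳ) = (1 − f)·s²/n with f = n/N = 9208/36483 = 0.25239152.
Var(ȳ) = (1 − 0.25239152)·1.15/9208 = 0.74760848·1.248914 × 10^-4 = 9.3369868 × 10^-5.
SE(ȳ) = √(9.3369868 × 10^-5) = 0.00966.

0.00966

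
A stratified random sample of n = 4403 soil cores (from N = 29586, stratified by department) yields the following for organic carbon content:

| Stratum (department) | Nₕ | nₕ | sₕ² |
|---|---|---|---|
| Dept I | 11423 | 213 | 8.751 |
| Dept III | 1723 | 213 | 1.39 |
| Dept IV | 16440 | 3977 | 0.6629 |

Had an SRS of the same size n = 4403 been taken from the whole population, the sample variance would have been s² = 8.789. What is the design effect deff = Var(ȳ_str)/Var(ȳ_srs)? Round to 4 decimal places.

3.5717

Var(ȳ_str) = Σ Wₕ²(1−fₕ)sₕ²/nₕ with Wₕ = Nₕ/29586:
  Dept I: (11423/29586)²·(1−213/11423)·8.751/213 = 0.0060102338
  Dept III: (1723/29586)²·(1−213/1723)·1.39/213 = 1.9396569 × 10^-5
  Dept IV: (16440/29586)²·(1−3977/16440)·0.6629/3977 = 3.9016143 × 10^-5
  → Var(ȳ_str) = 0.0060686465.
Var(ȳ_srs) = (1 − 4403/29586)·8.789/4403 = 0.0016990728.
deff = 0.0060686465 / 0.0016990728 = 3.5717.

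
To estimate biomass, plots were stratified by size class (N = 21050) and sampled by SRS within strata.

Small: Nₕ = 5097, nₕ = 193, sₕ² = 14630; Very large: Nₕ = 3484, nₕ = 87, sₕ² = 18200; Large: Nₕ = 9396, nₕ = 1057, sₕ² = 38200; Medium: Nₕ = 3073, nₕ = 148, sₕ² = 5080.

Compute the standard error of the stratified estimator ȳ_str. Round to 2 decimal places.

Var(ȳ_str) = Σₕ Wₕ²(1 − fₕ)sₕ²/nₕ with Wₕ = Nₕ/N, N = 21050.
Small: Wₕ = 0.24213777; term = 0.24213777²·(1 − 0.03786541)·14630/193 = 4.2761006.
Very large: Wₕ = 0.16551069; term = 0.16551069²·(1 − 0.02497130)·18200/87 = 5.5875526.
Large: Wₕ = 0.44636580; term = 0.44636580²·(1 − 0.11249468)·38200/1057 = 6.390593.
Medium: Wₕ = 0.14598575; term = 0.14598575²·(1 − 0.04816141)·5080/148 = 0.6962837.
Sum = 16.95053.
SE = √(16.95053) = 4.12.

4.12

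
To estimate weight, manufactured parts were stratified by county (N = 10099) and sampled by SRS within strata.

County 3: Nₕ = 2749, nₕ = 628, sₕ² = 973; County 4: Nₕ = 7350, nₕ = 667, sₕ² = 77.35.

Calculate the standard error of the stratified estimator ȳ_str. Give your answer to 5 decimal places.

Var(ȳ_str) = Σₕ Wₕ²(1 − fₕ)sₕ²/nₕ with Wₕ = Nₕ/N, N = 10099.
County 3: Wₕ = 0.27220517; term = 0.27220517²·(1 − 0.22844671)·973/628 = 0.088575143.
County 4: Wₕ = 0.72779483; term = 0.72779483²·(1 − 0.09074830)·77.35/667 = 0.055851718.
Sum = 0.14442686.
SE = √(0.14442686) = 0.38004.

0.38004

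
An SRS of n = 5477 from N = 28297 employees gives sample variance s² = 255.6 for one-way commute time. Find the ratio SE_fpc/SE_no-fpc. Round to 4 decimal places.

0.8980

f = n/N = 5477/28297 = 0.19355409.
SE_no-fpc = √(s²/n) = 0.21602751; SE_fpc = √((1−f)s²/n) = 0.19399774.
Ratio = √(1−f) = 0.89802334.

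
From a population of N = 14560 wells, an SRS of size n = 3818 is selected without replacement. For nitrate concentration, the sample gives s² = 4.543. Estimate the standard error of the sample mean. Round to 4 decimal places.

Under SRS without replacement, Var(ȳ) = (1 − f)·s²/n with f = n/N = 3818/14560 = 0.26222527.
Var(ȳ) = (1 − 0.26222527)·4.543/3818 = 0.73777473·0.00118989 = 8.7787076 × 10^-4.
SE(ȳ) = √(8.7787076 × 10^-4) = 0.0296.

0.0296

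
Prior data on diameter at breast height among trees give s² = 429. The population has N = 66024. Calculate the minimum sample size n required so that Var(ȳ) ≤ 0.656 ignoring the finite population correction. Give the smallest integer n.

654

Without fpc, n₀ = s²/D = 429/0.656 = 653.9634.
Rounding up, n = 654.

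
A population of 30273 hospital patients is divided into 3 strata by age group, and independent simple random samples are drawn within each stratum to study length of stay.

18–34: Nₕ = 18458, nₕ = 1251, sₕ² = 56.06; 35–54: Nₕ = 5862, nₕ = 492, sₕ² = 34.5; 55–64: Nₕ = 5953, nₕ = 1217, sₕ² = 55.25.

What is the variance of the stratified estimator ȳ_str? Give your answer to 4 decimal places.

Var(ȳ_str) = Σₕ Wₕ²(1 − fₕ)sₕ²/nₕ with Wₕ = Nₕ/N, N = 30273.
18–34: Wₕ = 0.60971823; term = 0.60971823²·(1 − 0.06777549)·56.06/1251 = 0.015530115.
35–54: Wₕ = 0.19363790; term = 0.19363790²·(1 − 0.08393040)·34.5/492 = 0.0024085916.
55–64: Wₕ = 0.19664387; term = 0.19664387²·(1 − 0.20443474)·55.25/1217 = 0.0013966203.
Sum = 0.019335327.

0.0193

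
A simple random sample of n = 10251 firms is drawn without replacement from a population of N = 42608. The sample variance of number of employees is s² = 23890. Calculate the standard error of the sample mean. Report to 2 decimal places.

Under SRS without replacement, Var(ȳ) = (1 − f)·s²/n with f = n/N = 10251/42608 = 0.24058862.
Var(ȳ) = (1 − 0.24058862)·23890/10251 = 0.75941138·2.3305043 = 1.7698115.
SE(ȳ) = √(1.7698115) = 1.33.

1.33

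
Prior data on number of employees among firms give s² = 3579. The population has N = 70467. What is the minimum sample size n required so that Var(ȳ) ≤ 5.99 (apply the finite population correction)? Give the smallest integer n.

Without fpc, n₀ = s²/D = 3579/5.99 = 597.4958.
With fpc, (1 − n/N)·s²/n ≤ D requires n ≥ n₀/(1 + n₀/N) = 597.4958/(1 + 597.4958/70467) = 592.4722.
Rounding up, n = 593.

593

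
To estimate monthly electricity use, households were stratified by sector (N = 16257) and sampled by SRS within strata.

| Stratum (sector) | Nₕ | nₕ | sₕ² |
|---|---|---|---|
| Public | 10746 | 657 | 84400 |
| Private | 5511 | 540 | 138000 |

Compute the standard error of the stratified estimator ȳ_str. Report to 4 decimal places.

8.8987

Var(ȳ_str) = Σₕ Wₕ²(1 − fₕ)sₕ²/nₕ with Wₕ = Nₕ/N, N = 16257.
Public: Wₕ = 0.66100757; term = 0.66100757²·(1 − 0.06113903)·84400/657 = 52.697647.
Private: Wₕ = 0.33899243; term = 0.33899243²·(1 − 0.09798585)·138000/540 = 26.489801.
Sum = 79.187448.
SE = √(79.187448) = 8.8987.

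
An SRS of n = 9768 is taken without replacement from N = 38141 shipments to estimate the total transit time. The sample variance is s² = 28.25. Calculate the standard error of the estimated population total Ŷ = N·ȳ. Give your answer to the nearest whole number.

1769

Var(Ŷ) = N²·Var(ȳ) = N²·(1 − n/N)·s²/n.
f = 9768/38141 = 0.25610236; Var(ȳ) = 0.74389764·28.25/9768 = 0.0021514239.
Var(Ŷ) = 38141² · 0.0021514239 = 3.1297535 × 10^6.
SE(Ŷ) = √(3.1297535 × 10^6) = 1769.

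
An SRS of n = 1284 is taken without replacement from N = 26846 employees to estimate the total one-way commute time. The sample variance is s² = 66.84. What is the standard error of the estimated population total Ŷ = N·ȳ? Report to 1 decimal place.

5976.9

Var(Ŷ) = N²·Var(ȳ) = N²·(1 − n/N)·s²/n.
f = 1284/26846 = 0.04782835; Var(ȳ) = 0.95217165·66.84/1284 = 0.049566318.
Var(Ŷ) = 26846² · 0.049566318 = 3.5722828 × 10^7.
SE(Ŷ) = √(3.5722828 × 10^7) = 5976.9.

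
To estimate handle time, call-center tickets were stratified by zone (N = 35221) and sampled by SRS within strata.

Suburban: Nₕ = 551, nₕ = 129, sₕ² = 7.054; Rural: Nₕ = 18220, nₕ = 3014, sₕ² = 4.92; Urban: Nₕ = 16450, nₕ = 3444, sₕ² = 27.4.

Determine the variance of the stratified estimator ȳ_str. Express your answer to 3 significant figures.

Var(ȳ_str) = Σₕ Wₕ²(1 − fₕ)sₕ²/nₕ with Wₕ = Nₕ/N, N = 35221.
Suburban: Wₕ = 0.01564408; term = 0.01564408²·(1 − 0.23411978)·7.054/129 = 1.0249589 × 10^-5.
Rural: Wₕ = 0.51730502; term = 0.51730502²·(1 − 0.16542261)·4.92/3014 = 3.6457077 × 10^-4.
Urban: Wₕ = 0.46705091; term = 0.46705091²·(1 − 0.20936170)·27.4/3444 = 0.0013721251.
Sum = 0.0017469455.

0.00175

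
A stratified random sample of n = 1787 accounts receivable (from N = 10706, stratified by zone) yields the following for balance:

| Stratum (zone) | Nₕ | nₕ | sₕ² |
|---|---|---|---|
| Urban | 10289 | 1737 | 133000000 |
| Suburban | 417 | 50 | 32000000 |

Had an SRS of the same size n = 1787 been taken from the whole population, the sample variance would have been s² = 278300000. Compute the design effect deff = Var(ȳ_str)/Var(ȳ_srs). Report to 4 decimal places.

0.4597

Var(ȳ_str) = Σ Wₕ²(1−fₕ)sₕ²/nₕ with Wₕ = Nₕ/10706:
  Urban: (10289/10706)²·(1−1737/10289)·133000000/1737 = 58781.167
  Suburban: (417/10706)²·(1−50/417)·32000000/50 = 854.53059
  → Var(ȳ_str) = 59635.698.
Var(ȳ_srs) = (1 − 1787/10706)·278300000/1787 = 129741.1.
deff = 59635.698 / 129741.1 = 0.4597.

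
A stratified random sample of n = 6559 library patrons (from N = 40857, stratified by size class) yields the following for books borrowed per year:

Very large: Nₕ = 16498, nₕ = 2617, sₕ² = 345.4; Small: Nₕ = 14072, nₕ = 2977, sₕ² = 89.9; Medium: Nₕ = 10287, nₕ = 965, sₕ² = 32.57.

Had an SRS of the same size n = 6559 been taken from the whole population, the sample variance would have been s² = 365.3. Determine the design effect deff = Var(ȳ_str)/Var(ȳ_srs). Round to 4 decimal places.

0.4892

Var(ȳ_str) = Σ Wₕ²(1−fₕ)sₕ²/nₕ with Wₕ = Nₕ/40857:
  Very large: (16498/40857)²·(1−2617/16498)·345.4/2617 = 0.018106634
  Small: (14072/40857)²·(1−2977/14072)·89.9/2977 = 0.0028244315
  Medium: (10287/40857)²·(1−965/10287)·32.57/965 = 0.0019388997
  → Var(ȳ_str) = 0.022869965.
Var(ȳ_srs) = (1 − 6559/40857)·365.3/6559 = 0.046753525.
deff = 0.022869965 / 0.046753525 = 0.4892.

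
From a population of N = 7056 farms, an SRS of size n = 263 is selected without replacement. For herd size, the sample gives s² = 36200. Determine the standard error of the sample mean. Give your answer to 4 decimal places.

Under SRS without replacement, Var(ȳ) = (1 − f)·s²/n with f = n/N = 263/7056 = 0.03727324.
Var(ȳ) = (1 − 0.03727324)·36200/263 = 0.96272676·137.64259 = 132.5122.
SE(ȳ) = √(132.5122) = 11.5114.

11.5114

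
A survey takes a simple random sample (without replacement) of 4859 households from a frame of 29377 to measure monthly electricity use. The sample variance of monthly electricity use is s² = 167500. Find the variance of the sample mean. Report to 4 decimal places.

28.7704

Under SRS without replacement, Var(ȳ) = (1 − f)·s²/n with f = n/N = 4859/29377 = 0.16540150.
Var(ȳ) = (1 − 0.16540150)·167500/4859 = 0.83459850·34.472114 = 28.770374.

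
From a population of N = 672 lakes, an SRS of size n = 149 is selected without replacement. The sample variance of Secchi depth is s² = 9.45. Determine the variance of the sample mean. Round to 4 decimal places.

Under SRS without replacement, Var(ȳ) = (1 − f)·s²/n with f = n/N = 149/672 = 0.22172619.
Var(ȳ) = (1 − 0.22172619)·9.45/149 = 0.77827381·0.063422819 = 0.049360319.

0.0494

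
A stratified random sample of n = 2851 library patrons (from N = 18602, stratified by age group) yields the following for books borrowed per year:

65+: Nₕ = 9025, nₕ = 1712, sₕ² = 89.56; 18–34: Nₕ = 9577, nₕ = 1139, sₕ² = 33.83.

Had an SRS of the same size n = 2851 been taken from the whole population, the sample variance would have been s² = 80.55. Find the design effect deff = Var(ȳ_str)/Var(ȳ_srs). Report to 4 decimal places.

0.7070

Var(ȳ_str) = Σ Wₕ²(1−fₕ)sₕ²/nₕ with Wₕ = Nₕ/18602:
  65+: (9025/18602)²·(1−1712/9025)·89.56/1712 = 0.0099777778
  18–34: (9577/18602)²·(1−1139/9577)·33.83/1139 = 0.0069363021
  → Var(ȳ_str) = 0.01691408.
Var(ȳ_srs) = (1 − 2851/18602)·80.55/2851 = 0.023923065.
deff = 0.01691408 / 0.023923065 = 0.7070.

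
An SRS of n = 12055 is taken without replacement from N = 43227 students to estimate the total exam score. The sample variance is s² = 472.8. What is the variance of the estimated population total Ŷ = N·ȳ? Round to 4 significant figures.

Var(Ŷ) = N²·Var(ȳ) = N²·(1 − n/N)·s²/n.
f = 12055/43227 = 0.27887663; Var(ȳ) = 0.72112337·472.8/12055 = 0.028282632.
Var(Ŷ) = 43227² · 0.028282632 = 5.2848177 × 10^7.

5.285 × 10^7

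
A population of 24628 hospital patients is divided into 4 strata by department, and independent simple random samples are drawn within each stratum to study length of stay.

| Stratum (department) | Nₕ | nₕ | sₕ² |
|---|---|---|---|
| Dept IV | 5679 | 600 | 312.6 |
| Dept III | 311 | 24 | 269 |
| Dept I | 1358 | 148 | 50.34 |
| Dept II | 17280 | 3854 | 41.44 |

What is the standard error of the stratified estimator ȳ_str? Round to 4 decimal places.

Var(ȳ_str) = Σₕ Wₕ²(1 − fₕ)sₕ²/nₕ with Wₕ = Nₕ/N, N = 24628.
Dept IV: Wₕ = 0.23059120; term = 0.23059120²·(1 − 0.10565240)·312.6/600 = 0.024775904.
Dept III: Wₕ = 0.01262790; term = 0.01262790²·(1 − 0.07717042)·269/24 = 0.0016493964.
Dept I: Wₕ = 0.05514049; term = 0.05514049²·(1 − 0.10898380)·50.34/148 = 9.2146394 × 10^-4.
Dept II: Wₕ = 0.70164041; term = 0.70164041²·(1 − 0.22303241)·41.44/3854 = 0.004112824.
Sum = 0.031459588.
SE = √(0.031459588) = 0.1774.

0.1774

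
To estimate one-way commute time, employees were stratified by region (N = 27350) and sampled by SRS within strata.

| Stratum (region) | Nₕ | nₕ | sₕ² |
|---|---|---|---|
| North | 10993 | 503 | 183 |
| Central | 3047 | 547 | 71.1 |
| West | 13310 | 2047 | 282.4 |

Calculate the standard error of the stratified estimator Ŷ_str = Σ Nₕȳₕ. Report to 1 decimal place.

Var(Ŷ_str) = Σₕ Nₕ²(1 − fₕ)sₕ²/nₕ.
North: 10993²·(1 − 503/10993)·183/503 = 4.195414 × 10^7.
Central: 3047²·(1 − 547/3047)·71.1/547 = 990135.74.
West: 13310²·(1 − 2047/13310)·282.4/2047 = 2.0681355 × 10^7.
Sum = 6.3625631 × 10^7.
SE = √(6.3625631 × 10^7) = 7976.6.

7976.6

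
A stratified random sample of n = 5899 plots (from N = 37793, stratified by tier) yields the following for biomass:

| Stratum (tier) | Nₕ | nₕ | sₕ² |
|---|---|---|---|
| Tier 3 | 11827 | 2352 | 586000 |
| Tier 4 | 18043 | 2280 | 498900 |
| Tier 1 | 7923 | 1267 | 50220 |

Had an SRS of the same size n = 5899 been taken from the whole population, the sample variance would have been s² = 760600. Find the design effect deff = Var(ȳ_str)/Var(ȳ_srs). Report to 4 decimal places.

Var(ȳ_str) = Σ Wₕ²(1−fₕ)sₕ²/nₕ with Wₕ = Nₕ/37793:
  Tier 3: (11827/37793)²·(1−2352/11827)·586000/2352 = 19.547507
  Tier 4: (18043/37793)²·(1−2280/18043)·498900/2280 = 43.571604
  Tier 1: (7923/37793)²·(1−1267/7923)·50220/1267 = 1.4634582
  → Var(ȳ_str) = 64.582569.
Var(ȳ_srs) = (1 − 5899/37793)·760600/5899 = 108.81169.
deff = 64.582569 / 108.81169 = 0.5935.

0.5935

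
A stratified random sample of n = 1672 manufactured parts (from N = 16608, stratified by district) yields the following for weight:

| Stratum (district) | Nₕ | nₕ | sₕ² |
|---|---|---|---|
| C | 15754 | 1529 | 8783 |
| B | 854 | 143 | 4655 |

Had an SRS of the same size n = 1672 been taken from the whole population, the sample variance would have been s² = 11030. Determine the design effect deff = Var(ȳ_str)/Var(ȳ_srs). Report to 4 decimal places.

0.7987

Var(ȳ_str) = Σ Wₕ²(1−fₕ)sₕ²/nₕ with Wₕ = Nₕ/16608:
  C: (15754/16608)²·(1−1529/15754)·8783/1529 = 4.6670649
  B: (854/16608)²·(1−143/854)·4655/143 = 0.071659941
  → Var(ȳ_str) = 4.7387248.
Var(ȳ_srs) = (1 − 1672/16608)·11030/1672 = 5.9327522.
deff = 4.7387248 / 5.9327522 = 0.7987.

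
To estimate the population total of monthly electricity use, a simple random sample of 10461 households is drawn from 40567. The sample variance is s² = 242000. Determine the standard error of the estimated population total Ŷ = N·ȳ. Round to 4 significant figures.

168100

Var(Ŷ) = N²·Var(ȳ) = N²·(1 − n/N)·s²/n.
f = 10461/40567 = 0.25786970; Var(ȳ) = 0.74213030·242000/10461 = 17.168104.
Var(Ŷ) = 40567² · 17.168104 = 2.8253231 × 10^10.
SE(Ŷ) = √(2.8253231 × 10^10) = 168100.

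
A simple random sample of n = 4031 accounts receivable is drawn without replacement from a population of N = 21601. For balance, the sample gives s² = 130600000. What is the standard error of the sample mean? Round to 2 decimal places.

Under SRS without replacement, Var(ȳ) = (1 − f)·s²/n with f = n/N = 4031/21601 = 0.18661173.
Var(ȳ) = (1 − 0.18661173)·130600000/4031 = 0.81338827·32398.908 = 26352.892.
SE(ȳ) = √(26352.892) = 162.34.

162.34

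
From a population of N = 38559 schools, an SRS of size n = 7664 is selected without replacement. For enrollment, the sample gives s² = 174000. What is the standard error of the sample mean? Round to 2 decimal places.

Under SRS without replacement, Var(ȳ) = (1 − f)·s²/n with f = n/N = 7664/38559 = 0.19876034.
Var(ȳ) = (1 − 0.19876034)·174000/7664 = 0.80123966·22.703549 = 18.190984.
SE(ȳ) = √(18.190984) = 4.27.

4.27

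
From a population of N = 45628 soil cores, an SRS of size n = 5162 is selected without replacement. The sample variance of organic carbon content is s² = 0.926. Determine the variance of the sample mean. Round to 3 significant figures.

1.59 × 10^-4

Under SRS without replacement, Var(ȳ) = (1 − f)·s²/n with f = n/N = 5162/45628 = 0.11313229.
Var(ȳ) = (1 − 0.11313229)·0.926/5162 = 0.88686771·1.7938783 × 10^-4 = 1.5909328 × 10^-4.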